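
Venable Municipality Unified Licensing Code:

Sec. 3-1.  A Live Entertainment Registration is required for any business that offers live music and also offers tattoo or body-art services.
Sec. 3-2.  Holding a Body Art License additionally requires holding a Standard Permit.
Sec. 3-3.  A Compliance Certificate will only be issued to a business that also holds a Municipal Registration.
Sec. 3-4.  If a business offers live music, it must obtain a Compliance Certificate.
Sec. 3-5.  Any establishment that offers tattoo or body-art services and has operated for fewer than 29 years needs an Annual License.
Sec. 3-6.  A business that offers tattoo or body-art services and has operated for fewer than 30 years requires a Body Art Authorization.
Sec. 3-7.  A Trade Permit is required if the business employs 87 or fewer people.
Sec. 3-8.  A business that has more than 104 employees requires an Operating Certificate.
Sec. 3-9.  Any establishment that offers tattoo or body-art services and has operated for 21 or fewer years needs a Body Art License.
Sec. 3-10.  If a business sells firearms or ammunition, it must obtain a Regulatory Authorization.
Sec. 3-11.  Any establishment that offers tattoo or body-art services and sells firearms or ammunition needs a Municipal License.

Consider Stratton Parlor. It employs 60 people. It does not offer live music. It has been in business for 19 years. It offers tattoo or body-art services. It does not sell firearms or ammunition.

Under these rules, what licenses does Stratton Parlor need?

Annual License, Body Art Authorization, Body Art License, Standard Permit, Trade Permit

Sec. 3-1. does not offer live music; offers tattoo or body-art services → Live Entertainment Registration not required.
Sec. 3-2. Body Art License is required → Standard Permit also required.
Sec. 3-3. Compliance Certificate is not required → no effect.
Sec. 3-4. does not offer live music → Compliance Certificate not required.
Sec. 3-5. offers tattoo or body-art services; years in business 19 < 29 → Annual License required.
Sec. 3-6. offers tattoo or body-art services; years in business 19 < 30 → Body Art Authorization required.
Sec. 3-7. employees 60 ≤ 87 → Trade Permit required.
Sec. 3-8. employees 60 ≤ 104 → Operating Certificate not required.
Sec. 3-9. offers tattoo or body-art services; years in business 19 ≤ 21 → Body Art License required.
Sec. 3-10. does not sell firearms or ammunition → Regulatory Authorization not required.
Sec. 3-11. offers tattoo or body-art services; does not sell firearms or ammunition → Municipal License not required.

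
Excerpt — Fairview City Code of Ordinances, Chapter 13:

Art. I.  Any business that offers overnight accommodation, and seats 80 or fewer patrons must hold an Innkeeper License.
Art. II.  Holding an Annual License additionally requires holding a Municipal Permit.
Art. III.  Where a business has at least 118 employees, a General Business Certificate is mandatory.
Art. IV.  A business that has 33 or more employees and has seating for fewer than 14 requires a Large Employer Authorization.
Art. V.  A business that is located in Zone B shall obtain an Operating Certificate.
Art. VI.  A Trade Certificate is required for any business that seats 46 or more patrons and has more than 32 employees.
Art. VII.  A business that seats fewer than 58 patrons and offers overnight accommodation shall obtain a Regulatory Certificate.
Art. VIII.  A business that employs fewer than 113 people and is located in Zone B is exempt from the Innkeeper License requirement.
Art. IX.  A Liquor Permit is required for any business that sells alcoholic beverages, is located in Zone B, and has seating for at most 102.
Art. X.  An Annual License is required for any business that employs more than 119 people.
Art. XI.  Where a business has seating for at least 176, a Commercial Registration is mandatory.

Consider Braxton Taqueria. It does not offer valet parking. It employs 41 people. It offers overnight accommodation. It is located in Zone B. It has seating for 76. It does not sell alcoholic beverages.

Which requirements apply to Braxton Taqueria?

Operating Certificate, Trade Certificate

Art. I. offers overnight accommodation; seating 76 ≤ 80 → Innkeeper License required.
Art. II. Annual License is not required → no effect.
Art. III. employees 41 < 118 → General Business Certificate not required.
Art. IV. employees 41 ≥ 33; seating 76 ≥ 14 → Large Employer Authorization not required.
Art. V. is located in Zone B → Operating Certificate required.
Art. VI. seating 76 ≥ 46; employees 41 > 32 → Trade Certificate required.
Art. VII. seating 76 ≥ 58; offers overnight accommodation → Regulatory Certificate not required.
Art. VIII. employees 41 < 113; is located in Zone B → exempt from Innkeeper License.
Art. IX. does not sell alcoholic beverages; is located in Zone B; seating 76 ≤ 102 → Liquor Permit not required.
Art. X. employees 41 ≤ 119 → Annual License not required.
Art. XI. seating 76 < 176 → Commercial Registration not required.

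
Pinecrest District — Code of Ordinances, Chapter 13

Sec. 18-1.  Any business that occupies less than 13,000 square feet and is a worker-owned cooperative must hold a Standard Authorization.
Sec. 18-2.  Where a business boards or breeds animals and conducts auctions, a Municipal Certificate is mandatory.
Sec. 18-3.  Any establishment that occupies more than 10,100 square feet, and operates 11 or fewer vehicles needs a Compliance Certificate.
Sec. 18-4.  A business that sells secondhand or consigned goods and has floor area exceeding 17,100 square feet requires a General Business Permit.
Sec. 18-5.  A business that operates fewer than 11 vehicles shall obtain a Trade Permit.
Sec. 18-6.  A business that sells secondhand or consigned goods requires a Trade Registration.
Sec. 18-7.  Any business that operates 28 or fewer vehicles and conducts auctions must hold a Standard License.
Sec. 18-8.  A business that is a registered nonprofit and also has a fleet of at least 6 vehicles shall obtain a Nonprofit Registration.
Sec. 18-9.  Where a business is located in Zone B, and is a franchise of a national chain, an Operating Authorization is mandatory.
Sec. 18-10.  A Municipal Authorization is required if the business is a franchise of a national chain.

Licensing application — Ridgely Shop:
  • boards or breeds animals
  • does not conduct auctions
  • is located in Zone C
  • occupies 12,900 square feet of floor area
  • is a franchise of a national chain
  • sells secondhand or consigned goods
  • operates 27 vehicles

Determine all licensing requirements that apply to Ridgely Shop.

Sec. 18-1. floor area 12,900 square feet < 13,000 square feet; is a franchise of a national chain (not: is a worker-owned cooperative) → Standard Authorization not required.
Sec. 18-2. boards or breeds animals; does not conduct auctions → Municipal Certificate not required.
Sec. 18-3. floor area 12,900 square feet > 10,100 square feet; vehicles 27 > 11 → Compliance Certificate not required.
Sec. 18-4. sells secondhand or consigned goods; floor area 12,900 square feet ≤ 17,100 square feet → General Business Permit not required.
Sec. 18-5. vehicles 27 ≥ 11 → Trade Permit not required.
Sec. 18-6. sells secondhand or consigned goods → Trade Registration required.
Sec. 18-7. vehicles 27 ≤ 28; does not conduct auctions → Standard License not required.
Sec. 18-8. is a franchise of a national chain (not: is a registered nonprofit); vehicles 27 ≥ 6 → Nonprofit Registration not required.
Sec. 18-9. is located in Zone C (not: is located in Zone B); is a franchise of a national chain → Operating Authorization not required.
Sec. 18-10. is a franchise of a national chain → Municipal Authorization required.

Municipal Authorization, Trade Registration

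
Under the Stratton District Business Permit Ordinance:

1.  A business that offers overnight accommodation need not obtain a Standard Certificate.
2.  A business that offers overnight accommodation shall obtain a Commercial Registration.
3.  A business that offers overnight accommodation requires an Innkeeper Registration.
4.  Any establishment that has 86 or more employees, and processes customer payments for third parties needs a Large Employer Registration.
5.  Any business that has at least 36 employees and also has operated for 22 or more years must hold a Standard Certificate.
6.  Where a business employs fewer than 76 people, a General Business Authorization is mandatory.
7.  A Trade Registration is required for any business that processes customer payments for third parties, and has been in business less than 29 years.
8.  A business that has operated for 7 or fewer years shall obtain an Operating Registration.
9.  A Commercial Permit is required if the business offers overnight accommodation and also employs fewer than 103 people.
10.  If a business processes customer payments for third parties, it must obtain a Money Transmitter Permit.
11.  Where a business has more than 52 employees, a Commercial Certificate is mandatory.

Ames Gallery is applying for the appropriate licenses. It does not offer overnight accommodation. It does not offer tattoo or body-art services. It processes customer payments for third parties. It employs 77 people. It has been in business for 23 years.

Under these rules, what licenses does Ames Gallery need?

1. does not offer overnight accommodation → Standard Certificate exemption does not apply.
2. does not offer overnight accommodation → Commercial Registration not required.
3. does not offer overnight accommodation → Innkeeper Registration not required.
4. employees 77 < 86; processes customer payments for third parties → Large Employer Registration not required.
5. employees 77 ≥ 36; years in business 23 ≥ 22 → Standard Certificate required.
6. employees 77 ≥ 76 → General Business Authorization not required.
7. processes customer payments for third parties; years in business 23 < 29 → Trade Registration required.
8. years in business 23 > 7 → Operating Registration not required.
9. does not offer overnight accommodation; employees 77 < 103 → Commercial Permit not required.
10. processes customer payments for third parties → Money Transmitter Permit required.
11. employees 77 > 52 → Commercial Certificate required.

Commercial Certificate, Money Transmitter Permit, Standard Certificate, Trade Registration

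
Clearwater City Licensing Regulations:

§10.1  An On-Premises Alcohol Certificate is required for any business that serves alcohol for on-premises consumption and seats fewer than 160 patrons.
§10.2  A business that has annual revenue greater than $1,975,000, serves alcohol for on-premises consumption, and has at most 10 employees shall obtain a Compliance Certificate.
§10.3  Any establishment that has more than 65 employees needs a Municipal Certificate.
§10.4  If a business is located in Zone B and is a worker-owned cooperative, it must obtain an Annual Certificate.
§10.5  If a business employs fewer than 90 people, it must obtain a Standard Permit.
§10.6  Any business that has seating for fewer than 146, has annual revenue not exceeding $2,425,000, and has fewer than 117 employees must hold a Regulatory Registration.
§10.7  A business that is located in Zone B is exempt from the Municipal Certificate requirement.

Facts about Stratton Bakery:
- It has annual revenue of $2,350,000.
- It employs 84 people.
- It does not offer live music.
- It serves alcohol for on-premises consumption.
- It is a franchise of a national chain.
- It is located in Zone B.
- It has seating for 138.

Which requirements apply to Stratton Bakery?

§10.1 serves alcohol for on-premises consumption; seating 138 < 160 → On-Premises Alcohol Certificate required.
§10.2 revenue $2,350,000 > $1,975,000; serves alcohol for on-premises consumption; employees 84 > 10 → Compliance Certificate not required.
§10.3 employees 84 > 65 → Municipal Certificate required.
§10.4 is located in Zone B; is a franchise of a national chain (not: is a worker-owned cooperative) → Annual Certificate not required.
§10.5 employees 84 < 90 → Standard Permit required.
§10.6 seating 138 < 146; revenue $2,350,000 ≤ $2,425,000; employees 84 < 117 → Regulatory Registration required.
§10.7 is located in Zone B → exempt from Municipal Certificate.

On-Premises Alcohol Certificate, Regulatory Registration, Standard Permit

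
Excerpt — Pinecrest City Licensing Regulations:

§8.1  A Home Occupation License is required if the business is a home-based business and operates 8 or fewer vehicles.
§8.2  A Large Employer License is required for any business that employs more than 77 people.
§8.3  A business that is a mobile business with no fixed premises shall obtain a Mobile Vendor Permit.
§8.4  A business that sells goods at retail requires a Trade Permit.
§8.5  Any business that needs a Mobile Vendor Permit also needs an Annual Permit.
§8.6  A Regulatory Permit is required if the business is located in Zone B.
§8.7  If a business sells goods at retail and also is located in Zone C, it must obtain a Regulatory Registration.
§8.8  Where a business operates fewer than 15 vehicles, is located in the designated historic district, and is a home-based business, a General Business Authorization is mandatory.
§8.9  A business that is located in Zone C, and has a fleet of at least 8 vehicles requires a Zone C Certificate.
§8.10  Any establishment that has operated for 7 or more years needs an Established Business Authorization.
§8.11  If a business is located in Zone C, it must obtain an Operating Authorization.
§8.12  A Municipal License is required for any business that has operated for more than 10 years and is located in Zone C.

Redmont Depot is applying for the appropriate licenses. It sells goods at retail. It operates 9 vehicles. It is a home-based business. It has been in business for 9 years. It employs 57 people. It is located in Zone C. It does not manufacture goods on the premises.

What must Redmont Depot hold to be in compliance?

Established Business Authorization, Operating Authorization, Regulatory Registration, Trade Permit, Zone C Certificate

§8.1 is a home-based business; vehicles 9 > 8 → Home Occupation License not required.
§8.2 employees 57 ≤ 77 → Large Employer License not required.
§8.3 is a home-based business (not: is a mobile business with no fixed premises) → Mobile Vendor Permit not required.
§8.4 sells goods at retail → Trade Permit required.
§8.5 Mobile Vendor Permit is not required → no effect.
§8.6 is located in Zone C (not: is located in Zone B) → Regulatory Permit not required.
§8.7 sells goods at retail; is located in Zone C → Regulatory Registration required.
§8.8 vehicles 9 < 15; is located in Zone C (not: is located in the designated historic district); is a home-based business → General Business Authorization not required.
§8.9 is located in Zone C; vehicles 9 ≥ 8 → Zone C Certificate required.
§8.10 years in business 9 ≥ 7 → Established Business Authorization required.
§8.11 is located in Zone C → Operating Authorization required.
§8.12 years in business 9 ≤ 10; is located in Zone C → Municipal License not required.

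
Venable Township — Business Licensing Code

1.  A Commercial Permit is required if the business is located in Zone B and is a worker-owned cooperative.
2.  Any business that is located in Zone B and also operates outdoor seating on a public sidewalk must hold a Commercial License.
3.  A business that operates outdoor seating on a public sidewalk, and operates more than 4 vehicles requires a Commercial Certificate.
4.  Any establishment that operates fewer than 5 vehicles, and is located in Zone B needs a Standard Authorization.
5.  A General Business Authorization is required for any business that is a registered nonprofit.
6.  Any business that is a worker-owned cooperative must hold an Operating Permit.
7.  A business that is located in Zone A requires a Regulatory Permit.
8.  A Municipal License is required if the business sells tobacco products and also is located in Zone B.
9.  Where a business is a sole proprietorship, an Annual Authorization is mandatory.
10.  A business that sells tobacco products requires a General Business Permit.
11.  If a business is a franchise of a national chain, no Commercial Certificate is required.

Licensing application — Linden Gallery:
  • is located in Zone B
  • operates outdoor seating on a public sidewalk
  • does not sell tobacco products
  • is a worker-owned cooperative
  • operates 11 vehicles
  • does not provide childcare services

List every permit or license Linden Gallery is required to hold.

Commercial Certificate, Commercial License, Commercial Permit, Operating Permit

1. is located in Zone B; is a worker-owned cooperative → Commercial Permit required.
2. is located in Zone B; operates outdoor seating on a public sidewalk → Commercial License required.
3. operates outdoor seating on a public sidewalk; vehicles 11 > 4 → Commercial Certificate required.
4. vehicles 11 ≥ 5; is located in Zone B → Standard Authorization not required.
5. is a worker-owned cooperative (not: is a registered nonprofit) → General Business Authorization not required.
6. is a worker-owned cooperative → Operating Permit required.
7. is located in Zone B (not: is located in Zone A) → Regulatory Permit not required.
8. does not sell tobacco products; is located in Zone B → Municipal License not required.
9. is a worker-owned cooperative (not: is a sole proprietorship) → Annual Authorization not required.
10. does not sell tobacco products → General Business Permit not required.
11. is a worker-owned cooperative (not: is a franchise of a national chain) → Commercial Certificate exemption does not apply.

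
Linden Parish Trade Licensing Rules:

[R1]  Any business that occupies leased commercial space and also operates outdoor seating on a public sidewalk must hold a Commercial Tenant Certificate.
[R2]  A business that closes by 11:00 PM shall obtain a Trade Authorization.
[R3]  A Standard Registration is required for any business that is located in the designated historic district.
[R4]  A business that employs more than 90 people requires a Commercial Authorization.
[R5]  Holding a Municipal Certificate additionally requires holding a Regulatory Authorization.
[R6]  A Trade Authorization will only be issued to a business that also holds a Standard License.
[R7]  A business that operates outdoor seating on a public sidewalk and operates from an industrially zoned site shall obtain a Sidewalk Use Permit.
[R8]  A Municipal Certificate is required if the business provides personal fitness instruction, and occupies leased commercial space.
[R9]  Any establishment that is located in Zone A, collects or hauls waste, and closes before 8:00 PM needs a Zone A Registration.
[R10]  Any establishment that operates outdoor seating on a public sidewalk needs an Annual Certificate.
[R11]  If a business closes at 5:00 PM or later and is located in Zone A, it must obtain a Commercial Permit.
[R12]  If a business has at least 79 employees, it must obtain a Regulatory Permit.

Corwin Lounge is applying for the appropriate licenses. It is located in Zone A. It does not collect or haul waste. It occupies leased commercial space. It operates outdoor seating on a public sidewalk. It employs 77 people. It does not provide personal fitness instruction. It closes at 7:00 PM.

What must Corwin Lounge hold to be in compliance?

Annual Certificate, Commercial Permit, Commercial Tenant Certificate, Standard License, Trade Authorization

[R1] occupies leased commercial space; operates outdoor seating on a public sidewalk → Commercial Tenant Certificate required.
[R2] closes 7:00 PM, at/before 11:00 PM → Trade Authorization required.
[R3] is located in Zone A (not: is located in the designated historic district) → Standard Registration not required.
[R4] employees 77 ≤ 90 → Commercial Authorization not required.
[R5] Municipal Certificate is not required → no effect.
[R6] Trade Authorization is required → Standard License also required.
[R7] operates outdoor seating on a public sidewalk; occupies leased commercial space (not: operates from an industrially zoned site) → Sidewalk Use Permit not required.
[R8] does not provide personal fitness instruction; occupies leased commercial space → Municipal Certificate not required.
[R9] is located in Zone A; does not collect or haul waste; closes 7:00 PM, at/before 8:00 PM → Zone A Registration not required.
[R10] operates outdoor seating on a public sidewalk → Annual Certificate required.
[R11] closes 7:00 PM, after 5:00 PM; is located in Zone A → Commercial Permit required.
[R12] employees 77 < 79 → Regulatory Permit not required.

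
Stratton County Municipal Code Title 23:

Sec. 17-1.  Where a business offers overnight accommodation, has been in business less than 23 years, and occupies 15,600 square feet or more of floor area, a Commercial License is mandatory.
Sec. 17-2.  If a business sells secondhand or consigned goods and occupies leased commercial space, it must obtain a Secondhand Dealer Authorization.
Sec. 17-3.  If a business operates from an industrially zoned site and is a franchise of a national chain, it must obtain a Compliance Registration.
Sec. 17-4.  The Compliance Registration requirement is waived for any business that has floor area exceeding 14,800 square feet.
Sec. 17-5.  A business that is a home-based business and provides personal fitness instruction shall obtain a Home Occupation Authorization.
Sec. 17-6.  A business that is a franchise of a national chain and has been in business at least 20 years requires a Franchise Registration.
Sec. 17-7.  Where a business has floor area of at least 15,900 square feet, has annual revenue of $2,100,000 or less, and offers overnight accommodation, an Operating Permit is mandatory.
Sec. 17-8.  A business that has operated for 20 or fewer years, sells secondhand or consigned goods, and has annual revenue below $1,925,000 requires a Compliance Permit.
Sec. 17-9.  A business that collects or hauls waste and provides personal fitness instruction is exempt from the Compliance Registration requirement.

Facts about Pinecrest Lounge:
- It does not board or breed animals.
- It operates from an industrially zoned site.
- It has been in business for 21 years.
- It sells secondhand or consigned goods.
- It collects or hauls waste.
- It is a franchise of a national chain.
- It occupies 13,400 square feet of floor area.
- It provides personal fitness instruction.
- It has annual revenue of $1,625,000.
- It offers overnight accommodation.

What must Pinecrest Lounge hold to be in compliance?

Franchise Registration

Sec. 17-1. offers overnight accommodation; years in business 21 < 23; floor area 13,400 square feet < 15,600 square feet → Commercial License not required.
Sec. 17-2. sells secondhand or consigned goods; operates from an industrially zoned site (not: occupies leased commercial space) → Secondhand Dealer Authorization not required.
Sec. 17-3. operates from an industrially zoned site; is a franchise of a national chain → Compliance Registration required.
Sec. 17-4. floor area 13,400 square feet ≤ 14,800 square feet → Compliance Registration exemption does not apply.
Sec. 17-5. operates from an industrially zoned site (not: is a home-based business); provides personal fitness instruction → Home Occupation Authorization not required.
Sec. 17-6. is a franchise of a national chain; years in business 21 ≥ 20 → Franchise Registration required.
Sec. 17-7. floor area 13,400 square feet < 15,900 square feet; revenue $1,625,000 ≤ $2,100,000; offers overnight accommodation → Operating Permit not required.
Sec. 17-8. years in business 21 > 20; sells secondhand or consigned goods; revenue $1,625,000 < $1,925,000 → Compliance Permit not required.
Sec. 17-9. collects or hauls waste; provides personal fitness instruction → exempt from Compliance Registration.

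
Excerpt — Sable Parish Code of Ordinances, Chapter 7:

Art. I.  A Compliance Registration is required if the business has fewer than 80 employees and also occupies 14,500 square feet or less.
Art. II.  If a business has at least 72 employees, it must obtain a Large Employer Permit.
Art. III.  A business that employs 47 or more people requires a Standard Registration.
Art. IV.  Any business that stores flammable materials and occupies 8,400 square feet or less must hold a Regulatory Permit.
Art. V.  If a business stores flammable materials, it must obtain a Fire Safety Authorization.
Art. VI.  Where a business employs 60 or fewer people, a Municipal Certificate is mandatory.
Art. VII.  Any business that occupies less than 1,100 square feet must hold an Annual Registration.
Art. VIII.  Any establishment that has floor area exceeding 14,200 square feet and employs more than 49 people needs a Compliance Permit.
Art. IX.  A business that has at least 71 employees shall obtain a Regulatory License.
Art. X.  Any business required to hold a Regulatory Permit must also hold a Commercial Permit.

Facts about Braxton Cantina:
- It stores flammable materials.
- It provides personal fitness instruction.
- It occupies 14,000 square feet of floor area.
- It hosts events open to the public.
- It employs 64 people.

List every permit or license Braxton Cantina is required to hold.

Art. I. employees 64 < 80; floor area 14,000 square feet ≤ 14,500 square feet → Compliance Registration required.
Art. II. employees 64 < 72 → Large Employer Permit not required.
Art. III. employees 64 ≥ 47 → Standard Registration required.
Art. IV. stores flammable materials; floor area 14,000 square feet > 8,400 square feet → Regulatory Permit not required.
Art. V. stores flammable materials → Fire Safety Authorization required.
Art. VI. employees 64 > 60 → Municipal Certificate not required.
Art. VII. floor area 14,000 square feet ≥ 1,100 square feet → Annual Registration not required.
Art. VIII. floor area 14,000 square feet ≤ 14,200 square feet; employees 64 > 49 → Compliance Permit not required.
Art. IX. employees 64 < 71 → Regulatory License not required.
Art. X. Regulatory Permit is not required → no effect.

Compliance Registration, Fire Safety Authorization, Standard Registration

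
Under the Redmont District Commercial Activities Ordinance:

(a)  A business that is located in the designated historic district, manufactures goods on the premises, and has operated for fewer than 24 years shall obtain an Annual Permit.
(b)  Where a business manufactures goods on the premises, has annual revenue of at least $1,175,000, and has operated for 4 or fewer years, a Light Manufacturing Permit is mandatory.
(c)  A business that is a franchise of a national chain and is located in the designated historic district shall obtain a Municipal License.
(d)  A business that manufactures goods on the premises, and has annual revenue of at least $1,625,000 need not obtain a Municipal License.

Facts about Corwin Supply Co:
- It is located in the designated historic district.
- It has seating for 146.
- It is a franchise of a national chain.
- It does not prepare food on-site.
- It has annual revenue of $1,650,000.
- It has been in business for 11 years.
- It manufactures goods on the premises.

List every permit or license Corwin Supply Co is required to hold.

Annual Permit

(a) is located in the designated historic district; manufactures goods on the premises; years in business 11 < 24 → Annual Permit required.
(b) manufactures goods on the premises; revenue $1,650,000 ≥ $1,175,000; years in business 11 > 4 → Light Manufacturing Permit not required.
(c) is a franchise of a national chain; is located in the designated historic district → Municipal License required.
(d) manufactures goods on the premises; revenue $1,650,000 ≥ $1,625,000 → exempt from Municipal License.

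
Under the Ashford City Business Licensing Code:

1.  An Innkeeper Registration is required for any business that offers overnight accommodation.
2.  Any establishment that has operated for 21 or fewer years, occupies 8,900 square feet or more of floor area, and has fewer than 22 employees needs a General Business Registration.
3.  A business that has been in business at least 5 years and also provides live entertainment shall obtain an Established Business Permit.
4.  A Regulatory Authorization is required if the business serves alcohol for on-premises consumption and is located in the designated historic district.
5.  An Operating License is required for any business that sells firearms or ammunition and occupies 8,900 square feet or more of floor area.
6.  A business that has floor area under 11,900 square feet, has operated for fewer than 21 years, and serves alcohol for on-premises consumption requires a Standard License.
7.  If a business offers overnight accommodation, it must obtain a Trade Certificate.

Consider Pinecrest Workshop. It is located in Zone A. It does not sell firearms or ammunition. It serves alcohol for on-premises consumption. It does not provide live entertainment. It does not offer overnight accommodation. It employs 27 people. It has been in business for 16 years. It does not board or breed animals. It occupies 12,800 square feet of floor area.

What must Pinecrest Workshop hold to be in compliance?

1. does not offer overnight accommodation → Innkeeper Registration not required.
2. years in business 16 ≤ 21; floor area 12,800 square feet ≥ 8,900 square feet; employees 27 ≥ 22 → General Business Registration not required.
3. years in business 16 ≥ 5; does not provide live entertainment → Established Business Permit not required.
4. serves alcohol for on-premises consumption; is located in Zone A (not: is located in the designated historic district) → Regulatory Authorization not required.
5. does not sell firearms or ammunition; floor area 12,800 square feet ≥ 8,900 square feet → Operating License not required.
6. floor area 12,800 square feet ≥ 11,900 square feet; years in business 16 < 21; serves alcohol for on-premises consumption → Standard License not required.
7. does not offer overnight accommodation → Trade Certificate not required.

None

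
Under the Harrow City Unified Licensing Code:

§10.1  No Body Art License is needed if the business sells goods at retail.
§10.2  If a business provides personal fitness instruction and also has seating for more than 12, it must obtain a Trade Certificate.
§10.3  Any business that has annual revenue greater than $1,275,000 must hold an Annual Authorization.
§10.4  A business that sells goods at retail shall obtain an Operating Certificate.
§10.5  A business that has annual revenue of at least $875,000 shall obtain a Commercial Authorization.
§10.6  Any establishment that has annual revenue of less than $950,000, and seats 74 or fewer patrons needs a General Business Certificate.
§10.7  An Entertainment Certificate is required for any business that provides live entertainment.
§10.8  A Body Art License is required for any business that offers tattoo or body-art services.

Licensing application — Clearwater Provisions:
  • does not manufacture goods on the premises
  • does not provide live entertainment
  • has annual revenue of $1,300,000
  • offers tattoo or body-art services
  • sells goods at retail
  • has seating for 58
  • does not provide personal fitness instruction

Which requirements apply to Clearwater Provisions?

Annual Authorization, Commercial Authorization, Operating Certificate

§10.1 sells goods at retail → exempt from Body Art License.
§10.2 does not provide personal fitness instruction; seating 58 > 12 → Trade Certificate not required.
§10.3 revenue $1,300,000 > $1,275,000 → Annual Authorization required.
§10.4 sells goods at retail → Operating Certificate required.
§10.5 revenue $1,300,000 ≥ $875,000 → Commercial Authorization required.
§10.6 revenue $1,300,000 ≥ $950,000; seating 58 ≤ 74 → General Business Certificate not required.
§10.7 does not provide live entertainment → Entertainment Certificate not required.
§10.8 offers tattoo or body-art services → Body Art License required.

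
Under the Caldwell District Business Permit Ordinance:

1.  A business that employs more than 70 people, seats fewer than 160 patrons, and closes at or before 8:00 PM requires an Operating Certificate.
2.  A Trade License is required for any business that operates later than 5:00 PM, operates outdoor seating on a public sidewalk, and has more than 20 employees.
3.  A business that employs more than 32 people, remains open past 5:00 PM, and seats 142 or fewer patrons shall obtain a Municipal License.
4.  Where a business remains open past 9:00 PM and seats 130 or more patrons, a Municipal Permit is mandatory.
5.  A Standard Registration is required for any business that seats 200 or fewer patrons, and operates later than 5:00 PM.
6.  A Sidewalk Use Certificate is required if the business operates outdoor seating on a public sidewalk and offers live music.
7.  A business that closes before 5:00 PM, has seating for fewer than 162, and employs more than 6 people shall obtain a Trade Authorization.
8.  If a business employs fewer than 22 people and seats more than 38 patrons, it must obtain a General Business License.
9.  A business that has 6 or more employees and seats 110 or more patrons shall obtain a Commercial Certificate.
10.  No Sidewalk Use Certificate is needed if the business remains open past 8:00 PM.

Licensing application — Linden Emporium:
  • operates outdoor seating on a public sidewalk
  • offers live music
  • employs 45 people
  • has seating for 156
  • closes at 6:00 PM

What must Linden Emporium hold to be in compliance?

1. employees 45 ≤ 70; seating 156 < 160; closes 6:00 PM, at/before 8:00 PM → Operating Certificate not required.
2. closes 6:00 PM, after 5:00 PM; operates outdoor seating on a public sidewalk; employees 45 > 20 → Trade License required.
3. employees 45 > 32; closes 6:00 PM, after 5:00 PM; seating 156 > 142 → Municipal License not required.
4. closes 6:00 PM, at/before 9:00 PM; seating 156 ≥ 130 → Municipal Permit not required.
5. seating 156 ≤ 200; closes 6:00 PM, after 5:00 PM → Standard Registration required.
6. operates outdoor seating on a public sidewalk; offers live music → Sidewalk Use Certificate required.
7. closes 6:00 PM, after 5:00 PM; seating 156 < 162; employees 45 > 6 → Trade Authorization not required.
8. employees 45 ≥ 22; seating 156 > 38 → General Business License not required.
9. employees 45 ≥ 6; seating 156 ≥ 110 → Commercial Certificate required.
10. closes 6:00 PM, at/before 8:00 PM → Sidewalk Use Certificate exemption does not apply.

Commercial Certificate, Sidewalk Use Certificate, Standard Registration, Trade License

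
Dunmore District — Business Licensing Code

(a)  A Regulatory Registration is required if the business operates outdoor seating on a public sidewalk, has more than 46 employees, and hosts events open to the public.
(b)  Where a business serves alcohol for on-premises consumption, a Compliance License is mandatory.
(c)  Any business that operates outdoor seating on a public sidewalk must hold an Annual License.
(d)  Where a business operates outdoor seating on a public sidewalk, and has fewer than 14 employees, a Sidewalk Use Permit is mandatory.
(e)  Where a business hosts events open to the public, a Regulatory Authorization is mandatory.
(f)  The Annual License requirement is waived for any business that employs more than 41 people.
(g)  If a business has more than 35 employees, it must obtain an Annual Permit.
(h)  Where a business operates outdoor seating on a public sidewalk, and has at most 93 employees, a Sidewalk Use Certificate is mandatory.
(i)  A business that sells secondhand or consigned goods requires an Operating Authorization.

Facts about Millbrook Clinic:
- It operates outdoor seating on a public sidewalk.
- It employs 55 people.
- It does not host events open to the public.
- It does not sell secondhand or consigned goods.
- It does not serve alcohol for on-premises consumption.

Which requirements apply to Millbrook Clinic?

(a) operates outdoor seating on a public sidewalk; employees 55 > 46; does not host events open to the public → Regulatory Registration not required.
(b) does not serve alcohol for on-premises consumption → Compliance License not required.
(c) operates outdoor seating on a public sidewalk → Annual License required.
(d) operates outdoor seating on a public sidewalk; employees 55 ≥ 14 → Sidewalk Use Permit not required.
(e) does not host events open to the public → Regulatory Authorization not required.
(f) employees 55 > 41 → exempt from Annual License.
(g) employees 55 > 35 → Annual Permit required.
(h) operates outdoor seating on a public sidewalk; employees 55 ≤ 93 → Sidewalk Use Certificate required.
(i) does not sell secondhand or consigned goods → Operating Authorization not required.

Annual Permit, Sidewalk Use Certificate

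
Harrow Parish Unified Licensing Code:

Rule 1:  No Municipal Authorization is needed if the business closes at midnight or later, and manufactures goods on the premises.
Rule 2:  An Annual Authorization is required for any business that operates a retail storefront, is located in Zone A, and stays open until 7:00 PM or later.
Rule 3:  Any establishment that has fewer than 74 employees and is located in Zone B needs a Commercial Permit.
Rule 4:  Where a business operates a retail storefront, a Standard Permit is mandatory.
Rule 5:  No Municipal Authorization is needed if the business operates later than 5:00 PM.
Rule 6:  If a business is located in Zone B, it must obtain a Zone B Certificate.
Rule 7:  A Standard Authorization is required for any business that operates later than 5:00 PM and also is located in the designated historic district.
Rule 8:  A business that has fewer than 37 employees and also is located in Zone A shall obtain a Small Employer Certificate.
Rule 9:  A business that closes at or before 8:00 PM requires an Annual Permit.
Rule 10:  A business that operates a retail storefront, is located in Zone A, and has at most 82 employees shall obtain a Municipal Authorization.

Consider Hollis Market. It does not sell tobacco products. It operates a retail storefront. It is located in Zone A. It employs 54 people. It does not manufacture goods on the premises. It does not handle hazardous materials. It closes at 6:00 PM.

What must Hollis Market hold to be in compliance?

Rule 1: closes 6:00 PM, at/before midnight; does not manufacture goods on the premises → Municipal Authorization exemption does not apply.
Rule 2: operates a retail storefront; is located in Zone A; closes 6:00 PM, at/before 7:00 PM → Annual Authorization not required.
Rule 3: employees 54 < 74; is located in Zone A (not: is located in Zone B) → Commercial Permit not required.
Rule 4: operates a retail storefront → Standard Permit required.
Rule 5: closes 6:00 PM, after 5:00 PM → exempt from Municipal Authorization.
Rule 6: is located in Zone A (not: is located in Zone B) → Zone B Certificate not required.
Rule 7: closes 6:00 PM, after 5:00 PM; is located in Zone A (not: is located in the designated historic district) → Standard Authorization not required.
Rule 8: employees 54 ≥ 37; is located in Zone A → Small Employer Certificate not required.
Rule 9: closes 6:00 PM, at/before 8:00 PM → Annual Permit required.
Rule 10: operates a retail storefront; is located in Zone A; employees 54 ≤ 82 → Municipal Authorization required.

Annual Permit, Standard Permit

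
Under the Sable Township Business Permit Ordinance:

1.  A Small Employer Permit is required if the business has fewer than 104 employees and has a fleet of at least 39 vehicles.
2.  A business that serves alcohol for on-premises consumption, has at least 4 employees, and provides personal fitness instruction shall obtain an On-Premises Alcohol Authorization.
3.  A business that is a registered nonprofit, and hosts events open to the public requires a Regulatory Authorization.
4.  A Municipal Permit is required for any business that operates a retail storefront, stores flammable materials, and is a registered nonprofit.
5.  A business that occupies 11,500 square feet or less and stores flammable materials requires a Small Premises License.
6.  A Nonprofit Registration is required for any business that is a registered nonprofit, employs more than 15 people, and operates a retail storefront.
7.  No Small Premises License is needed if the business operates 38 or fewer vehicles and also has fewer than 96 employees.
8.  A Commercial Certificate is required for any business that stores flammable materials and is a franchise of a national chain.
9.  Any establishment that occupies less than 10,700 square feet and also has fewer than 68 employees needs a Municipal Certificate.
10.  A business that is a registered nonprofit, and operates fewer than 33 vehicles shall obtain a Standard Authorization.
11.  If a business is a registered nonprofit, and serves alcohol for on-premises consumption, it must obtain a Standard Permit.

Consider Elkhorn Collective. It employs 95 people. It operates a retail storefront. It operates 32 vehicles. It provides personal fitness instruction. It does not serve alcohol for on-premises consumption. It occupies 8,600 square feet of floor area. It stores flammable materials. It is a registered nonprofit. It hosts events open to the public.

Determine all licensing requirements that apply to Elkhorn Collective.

1. employees 95 < 104; vehicles 32 < 39 → Small Employer Permit not required.
2. does not serve alcohol for on-premises consumption; employees 95 ≥ 4; provides personal fitness instruction → On-Premises Alcohol Authorization not required.
3. is a registered nonprofit; hosts events open to the public → Regulatory Authorization required.
4. operates a retail storefront; stores flammable materials; is a registered nonprofit → Municipal Permit required.
5. floor area 8,600 square feet ≤ 11,500 square feet; stores flammable materials → Small Premises License required.
6. is a registered nonprofit; employees 95 > 15; operates a retail storefront → Nonprofit Registration required.
7. vehicles 32 ≤ 38; employees 95 < 96 → exempt from Small Premises License.
8. stores flammable materials; is a registered nonprofit (not: is a franchise of a national chain) → Commercial Certificate not required.
9. floor area 8,600 square feet < 10,700 square feet; employees 95 ≥ 68 → Municipal Certificate not required.
10. is a registered nonprofit; vehicles 32 < 33 → Standard Authorization required.
11. is a registered nonprofit; does not serve alcohol for on-premises consumption → Standard Permit not required.

Municipal Permit, Nonprofit Registration, Regulatory Authorization, Standard Authorization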